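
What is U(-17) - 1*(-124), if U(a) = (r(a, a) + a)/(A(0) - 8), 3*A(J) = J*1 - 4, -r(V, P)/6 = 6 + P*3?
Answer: 2713/28 ≈ 96.893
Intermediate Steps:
r(V, P) = -36 - 18*P (r(V, P) = -6*(6 + P*3) = -6*(6 + 3*P) = -36 - 18*P)
A(J) = -4/3 + J/3 (A(J) = (J*1 - 4)/3 = (J - 4)/3 = (-4 + J)/3 = -4/3 + J/3)
U(a) = 27/7 + 51*a/28 (U(a) = ((-36 - 18*a) + a)/((-4/3 + (1/3)*0) - 8) = (-36 - 17*a)/((-4/3 + 0) - 8) = (-36 - 17*a)/(-4/3 - 8) = (-36 - 17*a)/(-28/3) = (-36 - 17*a)*(-3/28) = 27/7 + 51*a/28)
U(-17) - 1*(-124) = (27/7 + (51/28)*(-17)) - 1*(-124) = (27/7 - 867/28) + 124 = -759/28 + 124 = 2713/28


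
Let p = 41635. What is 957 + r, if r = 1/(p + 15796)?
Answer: 54961468/57431 ≈ 957.00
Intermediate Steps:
r = 1/57431 (r = 1/(41635 + 15796) = 1/57431 ≈ 1.7412e-5)
957 + r = 957 + 1/57431 = 54961468/57431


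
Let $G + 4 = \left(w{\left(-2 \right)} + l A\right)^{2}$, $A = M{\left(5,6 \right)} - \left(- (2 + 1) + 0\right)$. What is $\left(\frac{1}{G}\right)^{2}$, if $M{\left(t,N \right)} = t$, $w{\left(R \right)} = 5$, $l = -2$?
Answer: $\frac{1}{13689} \approx 7.3051 \cdot 10^{-5}$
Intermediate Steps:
$A = 8$ ($A = 5 - \left(- (2 + 1) + 0\right) = 5 - \left(\left(-1\right) 3 + 0\right) = 5 - \left(-3 + 0\right) = 5 - -3 = 5 + 3 = 8$)
$G = 117$ ($G = -4 + \left(5 - 16\right)^{2} = -4 + \left(-11\right)^{2} = -4 + 121 = 117$)
$\left(\frac{1}{G}\right)^{2} = \left(\frac{1}{117}\right)^{2} = \frac{1}{13689}$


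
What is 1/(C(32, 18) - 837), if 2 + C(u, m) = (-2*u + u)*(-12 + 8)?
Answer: -1/711 ≈ -0.0014065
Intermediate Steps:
C(u, m) = -2 + 4*u (C(u, m) = -2 + (-2*u + u)*(-12 + 8) = -2 - u*(-4) = -2 + 4*u)
1/(C(32, 18) - 837) = 1/((-2 + 4*32) - 837) = 1/((-2 + 128) - 837) = 1/(126 - 837) = 1/(-711) = -1/711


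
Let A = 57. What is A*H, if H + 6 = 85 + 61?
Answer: 7980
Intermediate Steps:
H = 140 (H = -6 + (85 + 61) = -6 + 146 = 140)
A*H = 57*140 = 7980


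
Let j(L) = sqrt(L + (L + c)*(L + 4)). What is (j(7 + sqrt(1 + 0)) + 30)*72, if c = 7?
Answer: 2160 + 144*sqrt(47) ≈ 3147.2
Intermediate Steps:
j(L) = sqrt(L + (4 + L)*(7 + L)) (j(L) = sqrt(L + (L + 7)*(L + 4)) = sqrt(L + (7 + L)*(4 + L)) = sqrt(L + (4 + L)*(7 + L)))
(j(7 + sqrt(1 + 0)) + 30)*72 = (sqrt(28 + (7 + sqrt(1 + 0))**2 + 12*(7 + sqrt(1 + 0))) + 30)*72 = (sqrt(28 + (7 + sqrt(1))**2 + 12*(7 + sqrt(1))) + 30)*72 = (sqrt(28 + (7 + 1)**2 + 12*(7 + 1)) + 30)*72 = (sqrt(28 + 8**2 + 12*8) + 30)*72 = (sqrt(28 + 64 + 96) + 30)*72 = (sqrt(188) + 30)*72 = (2*sqrt(47) + 30)*72 = (30 + 2*sqrt(47))*72 = 2160 + 144*sqrt(47)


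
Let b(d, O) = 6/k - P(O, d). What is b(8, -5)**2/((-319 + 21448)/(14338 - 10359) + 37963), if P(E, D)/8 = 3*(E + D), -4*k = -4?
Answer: 8666262/75537953 ≈ 0.11473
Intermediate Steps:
k = 1 (k = -1/4*(-4) = 1)
P(E, D) = 24*D + 24*E (P(E, D) = 8*(3*(E + D)) = 8*(3*(D + E)) = 8*(3*D + 3*E) = 24*D + 24*E)
b(d, O) = 6 - 24*O - 24*d (b(d, O) = 6/1 - (24*d + 24*O) = 6*1 - (24*O + 24*d) = 6 + (-24*O - 24*d) = 6 - 24*O - 24*d)
b(8, -5)**2/((-319 + 21448)/(14338 - 10359) + 37963) = (6 - 24*(-5) - 24*8)**2/((-319 + 21448)/(14338 - 10359) + 37963) = (6 + 120 - 192)**2/(21129/3979 + 37963) = (-66)**2/(21129*(1/3979) + 37963) = 4356/(21129/3979 + 37963) = 4356/(151075906/3979) = 4356*(3979/151075906) = 8666262/75537953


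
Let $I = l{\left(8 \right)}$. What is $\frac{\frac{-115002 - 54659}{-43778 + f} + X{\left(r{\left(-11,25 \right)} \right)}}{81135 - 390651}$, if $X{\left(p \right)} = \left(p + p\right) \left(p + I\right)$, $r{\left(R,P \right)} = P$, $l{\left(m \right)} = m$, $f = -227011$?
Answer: $- \frac{446971511}{83813528124} \approx -0.0053329$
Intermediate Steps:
$I = 8$
$X{\left(p \right)} = 2 p \left(8 + p\right)$ ($X{\left(p \right)} = \left(p + p\right) \left(p + 8\right) = 2 p \left(8 + p\right)$)
$\frac{\frac{-115002 - 54659}{-43778 + f} + X{\left(r{\left(-11,25 \right)} \right)}}{81135 - 390651} = \frac{\frac{-115002 - 54659}{-43778 - 227011} + 2 \cdot 25 \left(8 + 25\right)}{81135 - 390651} = \frac{- \frac{169661}{-270789} + 2 \cdot 25 \cdot 33}{-309516} = \left(\left(-169661\right) \left(- \frac{1}{270789}\right) + 1650\right) \left(- \frac{1}{309516}\right) = \left(\frac{169661}{270789} + 1650\right) \left(- \frac{1}{309516}\right) = \frac{446971511}{270789} \left(- \frac{1}{309516}\right) = - \frac{446971511}{83813528124}$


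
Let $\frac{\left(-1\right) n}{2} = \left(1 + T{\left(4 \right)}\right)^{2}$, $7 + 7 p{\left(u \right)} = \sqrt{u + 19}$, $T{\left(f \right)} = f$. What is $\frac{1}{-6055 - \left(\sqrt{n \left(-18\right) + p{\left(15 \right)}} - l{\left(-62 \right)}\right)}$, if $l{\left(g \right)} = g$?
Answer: $- \frac{1}{6117 + \sqrt{899 + \frac{\sqrt{34}}{7}}} \approx -0.00016268$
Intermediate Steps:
$p{\left(u \right)} = -1 + \frac{\sqrt{19 + u}}{7}$ ($p{\left(u \right)} = -1 + \frac{\sqrt{u + 19}}{7} = -1 + \frac{\sqrt{19 + u}}{7}$)
$n = -50$ ($n = - 2 \left(1 + 4\right)^{2} = - 2 \cdot 5^{2} = \left(-2\right) 25 = -50$)
$\frac{1}{-6055 - \left(\sqrt{n \left(-18\right) + p{\left(15 \right)}} - l{\left(-62 \right)}\right)} = \frac{1}{-6055 - \left(62 + \sqrt{\left(-50\right) \left(-18\right) - \left(1 - \frac{\sqrt{19 + 15}}{7}\right)}\right)} = \frac{1}{-6055 - \left(62 + \sqrt{900 - \left(1 - \frac{\sqrt{34}}{7}\right)}\right)} = \frac{1}{-6055 - \left(62 + \sqrt{899 + \frac{\sqrt{34}}{7}}\right)} = \frac{1}{-6117 - \sqrt{899 + \frac{\sqrt{34}}{7}}}$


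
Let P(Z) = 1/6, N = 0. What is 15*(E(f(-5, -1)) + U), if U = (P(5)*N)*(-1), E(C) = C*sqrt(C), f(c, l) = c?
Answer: -75*I*sqrt(5) ≈ -167.71*I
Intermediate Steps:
P(Z) = 1/6
E(C) = C**(3/2)
U = 0 (U = ((1/6)*0)*(-1) = 0*(-1) = 0)
15*(E(f(-5, -1)) + U) = 15*((-5)**(3/2) + 0) = 15*(-5*I*sqrt(5) + 0) = 15*(-5*I*sqrt(5)) = -75*I*sqrt(5)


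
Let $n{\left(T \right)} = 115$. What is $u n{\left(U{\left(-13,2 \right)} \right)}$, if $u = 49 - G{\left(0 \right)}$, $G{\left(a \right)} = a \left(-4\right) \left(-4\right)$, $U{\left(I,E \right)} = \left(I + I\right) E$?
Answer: $5635$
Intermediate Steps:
$U{\left(I,E \right)} = 2 E I$ ($U{\left(I,E \right)} = 2 I E = 2 E I$)
$G{\left(a \right)} = 16 a$ ($G{\left(a \right)} = - 4 a \left(-4\right) = 16 a$)
$u = 49$ ($u = 49 - 16 \cdot 0 = 49 - 0 = 49 + 0 = 49$)
$u n{\left(U{\left(-13,2 \right)} \right)} = 49 \cdot 115 = 5635$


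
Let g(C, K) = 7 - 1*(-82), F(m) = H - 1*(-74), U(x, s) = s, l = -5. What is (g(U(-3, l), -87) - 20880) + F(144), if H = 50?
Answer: -20667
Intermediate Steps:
F(m) = 124 (F(m) = 50 - 1*(-74) = 50 + 74 = 124)
g(C, K) = 89 (g(C, K) = 7 + 82 = 89)
(g(U(-3, l), -87) - 20880) + F(144) = (89 - 20880) + 124 = -20791 + 124 = -20667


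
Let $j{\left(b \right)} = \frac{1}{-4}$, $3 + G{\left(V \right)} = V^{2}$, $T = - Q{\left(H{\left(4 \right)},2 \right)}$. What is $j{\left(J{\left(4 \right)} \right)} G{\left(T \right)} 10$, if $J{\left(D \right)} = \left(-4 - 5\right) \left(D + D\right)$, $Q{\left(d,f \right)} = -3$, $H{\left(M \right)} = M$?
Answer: $-15$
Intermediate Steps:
$J{\left(D \right)} = - 18 D$ ($J{\left(D \right)} = - 9 \cdot 2 D = - 18 D$)
$T = 3$ ($T = \left(-1\right) \left(-3\right) = 3$)
$G{\left(V \right)} = -3 + V^{2}$
$j{\left(b \right)} = - \frac{1}{4}$
$j{\left(J{\left(4 \right)} \right)} G{\left(T \right)} 10 = - \frac{-3 + 3^{2}}{4} \cdot 10 = - \frac{-3 + 9}{4} \cdot 10 = \left(- \frac{1}{4}\right) 6 \cdot 10 = \left(- \frac{3}{2}\right) 10 = -15$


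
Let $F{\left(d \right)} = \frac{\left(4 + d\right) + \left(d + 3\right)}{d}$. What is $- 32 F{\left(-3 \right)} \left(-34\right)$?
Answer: $- \frac{1088}{3} \approx -362.67$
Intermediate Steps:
$F{\left(d \right)} = \frac{7 + 2 d}{d}$ ($F{\left(d \right)} = \frac{\left(4 + d\right) + \left(3 + d\right)}{d} = \frac{7 + 2 d}{d}$)
$- 32 F{\left(-3 \right)} \left(-34\right) = - 32 \left(2 + \frac{7}{-3}\right) \left(-34\right) = - 32 \left(2 + 7 \left(- \frac{1}{3}\right)\right) \left(-34\right) = - 32 \left(2 - \frac{7}{3}\right) \left(-34\right) = \left(-32\right) \left(- \frac{1}{3}\right) \left(-34\right) = \frac{32}{3} \left(-34\right) = - \frac{1088}{3}$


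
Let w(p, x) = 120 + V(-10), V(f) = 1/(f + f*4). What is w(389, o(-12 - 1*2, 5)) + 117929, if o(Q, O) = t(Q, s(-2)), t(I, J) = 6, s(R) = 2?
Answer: 5902449/50 ≈ 1.1805e+5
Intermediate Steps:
V(f) = 1/(5*f) (V(f) = 1/(f + 4*f) = 1/(5*f))
o(Q, O) = 6
w(p, x) = 5999/50 (w(p, x) = 120 + (⅕)/(-10) = 120 + (⅕)*(-⅒) = 120 - 1/50 = 5999/50)
w(389, o(-12 - 1*2, 5)) + 117929 = 5999/50 + 117929 = 5902449/50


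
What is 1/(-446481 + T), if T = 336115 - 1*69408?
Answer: -1/179774 ≈ -5.5625e-6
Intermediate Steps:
T = 266707 (T = 336115 - 69408 = 266707)
1/(-446481 + T) = 1/(-446481 + 266707) = 1/(-179774) = -1/179774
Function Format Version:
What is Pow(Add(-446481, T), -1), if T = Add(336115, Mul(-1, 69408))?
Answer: Rational(-1, 179774) ≈ -5.5625e-6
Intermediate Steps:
T = 266707 (T = Add(336115, -69408) = 266707)
Pow(Add(-446481, T), -1) = Pow(Add(-446481, 266707), -1) = Pow(-179774, -1) = Rational(-1, 179774)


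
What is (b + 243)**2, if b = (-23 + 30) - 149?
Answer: 10201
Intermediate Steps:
b = -142 (b = 7 - 149 = -142)
(b + 243)**2 = (-142 + 243)**2 = 101**2 = 10201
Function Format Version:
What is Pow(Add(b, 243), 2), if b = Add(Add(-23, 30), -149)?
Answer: 10201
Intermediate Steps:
b = -142 (b = Add(7, -149) = -142)
Pow(Add(b, 243), 2) = Pow(Add(-142, 243), 2) = Pow(101, 2) = 10201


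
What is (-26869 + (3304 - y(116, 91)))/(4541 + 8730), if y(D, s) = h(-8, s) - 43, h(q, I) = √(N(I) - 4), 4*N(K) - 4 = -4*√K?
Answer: -23522/13271 - I*√(3 + √91)/13271 ≈ -1.7724 - 0.00026683*I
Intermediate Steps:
N(K) = 1 - √K (N(K) = 1 + (-4*√K)/4 = 1 - √K)
h(q, I) = √(-3 - √I) (h(q, I) = √((1 - √I) - 4) = √(-3 - √I))
y(D, s) = -43 + √(-3 - √s) (y(D, s) = √(-3 - √s) - 43 = -43 + √(-3 - √s))
(-26869 + (3304 - y(116, 91)))/(4541 + 8730) = (-26869 + (3304 - (-43 + √(-3 - √91))))/(4541 + 8730) = (-26869 + (3304 + (43 - √(-3 - √91))))/13271 = (-26869 + (3347 - √(-3 - √91)))*(1/13271) = (-23522 - √(-3 - √91))*(1/13271) = -23522/13271 - √(-3 - √91)/13271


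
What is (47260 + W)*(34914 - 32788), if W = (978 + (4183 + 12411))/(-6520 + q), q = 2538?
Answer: 200026568124/1991 ≈ 1.0047e+8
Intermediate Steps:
W = -8786/1991 (W = (978 + (4183 + 12411))/(-6520 + 2538) = (978 + 16594)/(-3982) = 17572*(-1/3982) = -8786/1991 ≈ -4.4129)
(47260 + W)*(34914 - 32788) = (47260 - 8786/1991)*(34914 - 32788) = (94085874/1991)*2126 = 200026568124/1991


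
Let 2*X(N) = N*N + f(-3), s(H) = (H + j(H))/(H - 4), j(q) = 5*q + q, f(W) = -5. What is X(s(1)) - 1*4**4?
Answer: -2302/9 ≈ -255.78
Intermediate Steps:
j(q) = 6*q
s(H) = 7*H/(-4 + H) (s(H) = (H + 6*H)/(H - 4) = (7*H)/(-4 + H) = 7*H/(-4 + H))
X(N) = -5/2 + N**2/2 (X(N) = (N*N - 5)/2 = (N**2 - 5)/2 = (-5 + N**2)/2 = -5/2 + N**2/2)
X(s(1)) - 1*4**4 = (-5/2 + (7*1/(-4 + 1))**2/2) - 1*4**4 = (-5/2 + (7*1/(-3))**2/2) - 1*256 = (-5/2 + (7*1*(-1/3))**2/2) - 256 = (-5/2 + (-7/3)**2/2) - 256 = (-5/2 + (1/2)*(49/9)) - 256 = (-5/2 + 49/18) - 256 = 2/9 - 256 = -2302/9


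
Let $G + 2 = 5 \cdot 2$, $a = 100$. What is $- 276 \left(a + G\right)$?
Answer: $-29808$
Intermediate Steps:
$G = 8$ ($G = -2 + 5 \cdot 2 = -2 + 10 = 8$)
$- 276 \left(a + G\right) = - 276 \left(100 + 8\right) = \left(-276\right) 108 = -29808$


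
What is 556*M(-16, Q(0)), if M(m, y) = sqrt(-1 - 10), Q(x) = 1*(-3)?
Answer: 556*I*sqrt(11) ≈ 1844.0*I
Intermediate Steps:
Q(x) = -3
M(m, y) = I*sqrt(11) (M(m, y) = sqrt(-11) = I*sqrt(11))
556*M(-16, Q(0)) = 556*(I*sqrt(11)) = 556*I*sqrt(11)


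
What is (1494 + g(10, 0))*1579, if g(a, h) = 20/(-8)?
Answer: 4710157/2 ≈ 2.3551e+6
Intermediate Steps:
g(a, h) = -5/2 (g(a, h) = 20*(-⅛) = -5/2)
(1494 + g(10, 0))*1579 = (1494 - 5/2)*1579 = (2983/2)*1579 = 4710157/2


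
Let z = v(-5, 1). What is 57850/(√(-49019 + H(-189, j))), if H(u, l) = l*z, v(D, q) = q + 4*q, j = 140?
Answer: -57850*I*√48319/48319 ≈ -263.17*I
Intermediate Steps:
v(D, q) = 5*q
z = 5 (z = 5*1 = 5)
H(u, l) = 5*l (H(u, l) = l*5 = 5*l)
57850/(√(-49019 + H(-189, j))) = 57850/(√(-49019 + 5*140)) = 57850/(√(-49019 + 700)) = 57850/(√(-48319)) = 57850/((I*√48319)) = 57850*(-I*√48319/48319) = -57850*I*√48319/48319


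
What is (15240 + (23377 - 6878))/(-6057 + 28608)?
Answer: 31739/22551 ≈ 1.4074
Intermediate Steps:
(15240 + (23377 - 6878))/(-6057 + 28608) = (15240 + 16499)/22551 = 31739*(1/22551) = 31739/22551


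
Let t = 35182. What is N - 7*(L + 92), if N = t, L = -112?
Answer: 35322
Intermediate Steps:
N = 35182
N - 7*(L + 92) = 35182 - 7*(-112 + 92) = 35182 - 7*(-20) = 35182 - 1*(-140) = 35182 + 140 = 35322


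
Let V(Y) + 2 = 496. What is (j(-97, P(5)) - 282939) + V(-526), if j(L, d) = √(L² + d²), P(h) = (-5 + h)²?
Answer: -282348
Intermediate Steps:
V(Y) = 494 (V(Y) = -2 + 496 = 494)
(j(-97, P(5)) - 282939) + V(-526) = (√((-97)² + ((-5 + 5)²)²) - 282939) + 494 = (√(9409 + (0²)²) - 282939) + 494 = (√(9409 + 0²) - 282939) + 494 = (√(9409 + 0) - 282939) + 494 = (√9409 - 282939) + 494 = (97 - 282939) + 494 = -282842 + 494 = -282348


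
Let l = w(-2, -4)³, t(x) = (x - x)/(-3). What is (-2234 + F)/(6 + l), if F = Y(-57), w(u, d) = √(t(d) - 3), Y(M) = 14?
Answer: -1480/7 - 740*I*√3/7 ≈ -211.43 - 183.1*I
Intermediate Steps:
t(x) = 0 (t(x) = 0*(-⅓) = 0)
w(u, d) = I*√3 (w(u, d) = √(0 - 3) = √(-3) = I*√3)
l = -3*I*√3 (l = (I*√3)³ = -3*I*√3 ≈ -5.1962*I)
F = 14
(-2234 + F)/(6 + l) = (-2234 + 14)/(6 - 3*I*√3) = -2220/(6 - 3*I*√3)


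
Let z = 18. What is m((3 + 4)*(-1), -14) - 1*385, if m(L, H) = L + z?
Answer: -374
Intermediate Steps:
m(L, H) = 18 + L (m(L, H) = L + 18 = 18 + L)
m((3 + 4)*(-1), -14) - 1*385 = (18 + (3 + 4)*(-1)) - 1*385 = (18 + 7*(-1)) - 385 = (18 - 7) - 385 = 11 - 385 = -374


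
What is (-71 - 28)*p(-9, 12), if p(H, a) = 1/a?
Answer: -33/4 ≈ -8.2500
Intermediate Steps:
(-71 - 28)*p(-9, 12) = (-71 - 28)/12 = -99*1/12 = -33/4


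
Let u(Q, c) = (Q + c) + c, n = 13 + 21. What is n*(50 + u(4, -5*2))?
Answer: 1156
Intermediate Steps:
n = 34
u(Q, c) = Q + 2*c
n*(50 + u(4, -5*2)) = 34*(50 + (4 + 2*(-5*2))) = 34*(50 + (4 + 2*(-10))) = 34*(50 + (4 - 20)) = 34*(50 - 16) = 34*34 = 1156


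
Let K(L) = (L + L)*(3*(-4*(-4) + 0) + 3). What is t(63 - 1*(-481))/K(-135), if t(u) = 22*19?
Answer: -209/6885 ≈ -0.030356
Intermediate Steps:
t(u) = 418
K(L) = 102*L (K(L) = (2*L)*(3*(16 + 0) + 3) = (2*L)*(3*16 + 3) = (2*L)*(48 + 3) = (2*L)*51 = 102*L)
t(63 - 1*(-481))/K(-135) = 418/((102*(-135))) = 418/(-13770) = 418*(-1/13770) = -209/6885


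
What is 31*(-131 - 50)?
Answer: -5611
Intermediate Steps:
31*(-131 - 50) = 31*(-181) = -5611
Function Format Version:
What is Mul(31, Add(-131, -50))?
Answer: -5611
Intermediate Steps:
Mul(31, Add(-131, -50)) = Mul(31, -181) = -5611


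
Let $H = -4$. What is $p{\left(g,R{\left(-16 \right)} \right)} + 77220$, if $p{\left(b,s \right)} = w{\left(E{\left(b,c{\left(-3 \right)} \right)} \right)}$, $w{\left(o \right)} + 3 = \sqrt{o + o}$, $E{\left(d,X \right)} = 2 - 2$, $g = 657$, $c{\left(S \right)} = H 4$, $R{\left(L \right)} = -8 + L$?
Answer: $77217$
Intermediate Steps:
$c{\left(S \right)} = -16$ ($c{\left(S \right)} = \left(-4\right) 4 = -16$)
$E{\left(d,X \right)} = 0$
$w{\left(o \right)} = -3 + \sqrt{2} \sqrt{o}$ ($w{\left(o \right)} = -3 + \sqrt{o + o} = -3 + \sqrt{2 o} = -3 + \sqrt{2} \sqrt{o}$)
$p{\left(b,s \right)} = -3$ ($p{\left(b,s \right)} = -3 + \sqrt{2} \sqrt{0} = -3 + \sqrt{2} \cdot 0 = -3 + 0 = -3$)
$p{\left(g,R{\left(-16 \right)} \right)} + 77220 = -3 + 77220 = 77217$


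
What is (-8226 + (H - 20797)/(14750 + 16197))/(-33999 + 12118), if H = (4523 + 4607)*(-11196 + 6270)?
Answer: 299565199/677151307 ≈ 0.44239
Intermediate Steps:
H = -44974380 (H = 9130*(-4926) = -44974380)
(-8226 + (H - 20797)/(14750 + 16197))/(-33999 + 12118) = (-8226 + (-44974380 - 20797)/(14750 + 16197))/(-33999 + 12118) = (-8226 - 44995177/30947)/(-21881) = (-8226 - 44995177*1/30947)*(-1/21881) = (-8226 - 44995177/30947)*(-1/21881) = -299565199/30947*(-1/21881) = 299565199/677151307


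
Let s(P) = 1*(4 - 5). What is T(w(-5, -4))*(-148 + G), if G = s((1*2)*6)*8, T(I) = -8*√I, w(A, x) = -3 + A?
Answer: 2496*I*√2 ≈ 3529.9*I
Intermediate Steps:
s(P) = -1 (s(P) = 1*(-1) = -1)
G = -8 (G = -1*8 = -8)
T(w(-5, -4))*(-148 + G) = (-8*√(-3 - 5))*(-148 - 8) = -16*I*√2*(-156) = 2496*I*√2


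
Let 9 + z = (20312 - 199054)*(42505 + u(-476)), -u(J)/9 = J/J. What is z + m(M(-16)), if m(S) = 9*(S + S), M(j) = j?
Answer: -7595820329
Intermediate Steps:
u(J) = -9 (u(J) = -9*J/J = -9*1 = -9)
m(S) = 18*S (m(S) = 9*(2*S) = 18*S)
z = -7595820041 (z = -9 + (20312 - 199054)*(42505 - 9) = -9 - 178742*42496 = -9 - 7595820032 = -7595820041)
z + m(M(-16)) = -7595820041 + 18*(-16) = -7595820041 - 288 = -7595820329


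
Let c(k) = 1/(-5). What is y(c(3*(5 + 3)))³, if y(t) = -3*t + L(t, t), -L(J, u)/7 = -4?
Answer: 2924207/125 ≈ 23394.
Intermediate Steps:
L(J, u) = 28 (L(J, u) = -7*(-4) = 28)
c(k) = -⅕
y(t) = 28 - 3*t (y(t) = -3*t + 28 = 28 - 3*t)
y(c(3*(5 + 3)))³ = (28 - 3*(-⅕))³ = (28 + ⅗)³ = (143/5)³ = 2924207/125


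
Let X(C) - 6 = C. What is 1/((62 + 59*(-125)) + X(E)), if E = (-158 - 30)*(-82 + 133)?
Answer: -1/16895 ≈ -5.9189e-5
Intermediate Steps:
E = -9588 (E = -188*51 = -9588)
X(C) = 6 + C
1/((62 + 59*(-125)) + X(E)) = 1/((62 + 59*(-125)) + (6 - 9588)) = 1/((62 - 7375) - 9582) = 1/(-7313 - 9582) = 1/(-16895) = -1/16895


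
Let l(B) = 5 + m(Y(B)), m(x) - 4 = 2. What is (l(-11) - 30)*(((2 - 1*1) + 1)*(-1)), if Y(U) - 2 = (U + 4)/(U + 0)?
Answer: 38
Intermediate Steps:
Y(U) = 2 + (4 + U)/U (Y(U) = 2 + (U + 4)/(U + 0) = 2 + (4 + U)/U)
m(x) = 6 (m(x) = 4 + 2 = 6)
l(B) = 11 (l(B) = 5 + 6 = 11)
(l(-11) - 30)*(((2 - 1*1) + 1)*(-1)) = (11 - 30)*(((2 - 1*1) + 1)*(-1)) = -19*((2 - 1) + 1)*(-1) = -19*(1 + 1)*(-1) = -38*(-1) = -19*(-2) = 38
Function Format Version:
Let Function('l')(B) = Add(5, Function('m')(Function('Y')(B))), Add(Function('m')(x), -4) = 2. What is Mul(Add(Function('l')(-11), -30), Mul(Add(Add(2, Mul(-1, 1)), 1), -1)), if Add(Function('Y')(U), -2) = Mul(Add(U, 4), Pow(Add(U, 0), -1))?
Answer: 38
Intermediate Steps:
Function('Y')(U) = Add(2, Mul(Pow(U, -1), Add(4, U))) (Function('Y')(U) = Add(2, Mul(Add(U, 4), Pow(Add(U, 0), -1))) = Add(2, Mul(Add(4, U), Pow(U, -1))) = Add(2, Mul(Pow(U, -1), Add(4, U))))
Function('m')(x) = 6 (Function('m')(x) = Add(4, 2) = 6)
Function('l')(B) = 11 (Function('l')(B) = Add(5, 6) = 11)
Mul(Add(Function('l')(-11), -30), Mul(Add(Add(2, Mul(-1, 1)), 1), -1)) = Mul(Add(11, -30), Mul(Add(Add(2, Mul(-1, 1)), 1), -1)) = Mul(-19, Mul(Add(Add(2, -1), 1), -1)) = Mul(-19, Mul(Add(1, 1), -1)) = Mul(-19, Mul(2, -1)) = Mul(-19, -2) = 38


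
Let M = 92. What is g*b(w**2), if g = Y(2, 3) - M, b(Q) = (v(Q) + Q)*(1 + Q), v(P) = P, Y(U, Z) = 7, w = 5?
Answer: -110500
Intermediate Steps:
b(Q) = 2*Q*(1 + Q) (b(Q) = (Q + Q)*(1 + Q) = (2*Q)*(1 + Q) = 2*Q*(1 + Q))
g = -85 (g = 7 - 1*92 = 7 - 92 = -85)
g*b(w**2) = -170*5**2*(1 + 5**2) = -170*25*(1 + 25) = -170*25*26 = -85*1300 = -110500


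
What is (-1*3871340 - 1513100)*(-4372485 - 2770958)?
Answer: 38463440226920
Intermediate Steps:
(-1*3871340 - 1513100)*(-4372485 - 2770958) = (-3871340 - 1513100)*(-7143443) = -5384440*(-7143443) = 38463440226920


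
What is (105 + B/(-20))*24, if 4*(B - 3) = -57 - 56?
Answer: 25503/10 ≈ 2550.3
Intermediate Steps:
B = -101/4 (B = 3 + (-57 - 56)/4 = 3 + (¼)*(-113) = 3 - 113/4 = -101/4 ≈ -25.250)
(105 + B/(-20))*24 = (105 - 101/4/(-20))*24 = (105 - 101/4*(-1/20))*24 = (105 + 101/80)*24 = (8501/80)*24 = 25503/10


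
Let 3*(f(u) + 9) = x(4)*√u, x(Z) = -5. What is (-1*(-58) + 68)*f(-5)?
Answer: -1134 - 210*I*√5 ≈ -1134.0 - 469.57*I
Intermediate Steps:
f(u) = -9 - 5*√u/3 (f(u) = -9 + (-5*√u)/3 = -9 - 5*√u/3)
(-1*(-58) + 68)*f(-5) = (-1*(-58) + 68)*(-9 - 5*I*√5/3) = (58 + 68)*(-9 - 5*I*√5/3) = 126*(-9 - 5*I*√5/3) = -1134 - 210*I*√5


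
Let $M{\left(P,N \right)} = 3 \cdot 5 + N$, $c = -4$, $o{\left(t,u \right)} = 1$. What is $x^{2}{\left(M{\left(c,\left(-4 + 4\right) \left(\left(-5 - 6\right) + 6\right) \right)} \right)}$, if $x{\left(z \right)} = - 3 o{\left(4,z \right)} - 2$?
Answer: $25$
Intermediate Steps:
$M{\left(P,N \right)} = 15 + N$
$x{\left(z \right)} = -5$ ($x{\left(z \right)} = \left(-3\right) 1 - 2 = -3 - 2 = -5$)
$x^{2}{\left(M{\left(c,\left(-4 + 4\right) \left(\left(-5 - 6\right) + 6\right) \right)} \right)} = \left(-5\right)^{2} = 25$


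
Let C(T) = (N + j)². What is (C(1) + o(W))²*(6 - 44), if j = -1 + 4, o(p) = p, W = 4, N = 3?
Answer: -60800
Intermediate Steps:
j = 3
C(T) = 36 (C(T) = (3 + 3)² = 6² = 36)
(C(1) + o(W))²*(6 - 44) = (36 + 4)²*(6 - 44) = 40²*(-38) = 1600*(-38) = -60800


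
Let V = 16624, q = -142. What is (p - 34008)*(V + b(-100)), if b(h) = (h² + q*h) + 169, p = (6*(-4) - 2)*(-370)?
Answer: -999737284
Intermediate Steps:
p = 9620 (p = (-24 - 2)*(-370) = -26*(-370) = 9620)
b(h) = 169 + h² - 142*h (b(h) = (h² - 142*h) + 169 = 169 + h² - 142*h)
(p - 34008)*(V + b(-100)) = (9620 - 34008)*(16624 + (169 + (-100)² - 142*(-100))) = -24388*(16624 + (169 + 10000 + 14200)) = -24388*(16624 + 24369) = -24388*40993 = -999737284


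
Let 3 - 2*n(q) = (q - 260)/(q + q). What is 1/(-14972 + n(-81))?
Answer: -324/4850783 ≈ -6.6793e-5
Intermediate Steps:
n(q) = 3/2 - (-260 + q)/(4*q) (n(q) = 3/2 - (q - 260)/(2*(q + q)) = 3/2 - (-260 + q)/(2*(2*q)) = 3/2 - (-260 + q)*1/(2*q)/2 = 3/2 - (-260 + q)/(4*q))
1/(-14972 + n(-81)) = 1/(-14972 + (5/4 + 65/(-81))) = 1/(-14972 + (5/4 + 65*(-1/81))) = 1/(-14972 + (5/4 - 65/81)) = 1/(-14972 + 145/324) = 1/(-4850783/324) = -324/4850783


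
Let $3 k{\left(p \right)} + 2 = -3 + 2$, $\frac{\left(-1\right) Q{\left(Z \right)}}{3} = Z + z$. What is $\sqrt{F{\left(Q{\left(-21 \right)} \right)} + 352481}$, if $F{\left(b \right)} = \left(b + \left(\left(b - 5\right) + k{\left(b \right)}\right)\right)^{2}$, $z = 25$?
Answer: $\sqrt{353381} \approx 594.46$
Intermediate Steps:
$Q{\left(Z \right)} = -75 - 3 Z$ ($Q{\left(Z \right)} = - 3 \left(Z + 25\right) = - 3 \left(25 + Z\right) = -75 - 3 Z$)
$k{\left(p \right)} = -1$ ($k{\left(p \right)} = - \frac{2}{3} + \frac{-3 + 2}{3} = - \frac{2}{3} + \frac{1}{3} \left(-1\right) = - \frac{2}{3} - \frac{1}{3} = -1$)
$F{\left(b \right)} = \left(-6 + 2 b\right)^{2}$ ($F{\left(b \right)} = \left(b + \left(\left(b - 5\right) - 1\right)\right)^{2} = \left(b + \left(\left(-5 + b\right) - 1\right)\right)^{2} = \left(b + \left(-6 + b\right)\right)^{2} = \left(-6 + 2 b\right)^{2}$)
$\sqrt{F{\left(Q{\left(-21 \right)} \right)} + 352481} = \sqrt{4 \left(-3 - 12\right)^{2} + 352481} = \sqrt{4 \left(-15\right)^{2} + 352481} = \sqrt{4 \cdot 225 + 352481} = \sqrt{900 + 352481} = \sqrt{353381}$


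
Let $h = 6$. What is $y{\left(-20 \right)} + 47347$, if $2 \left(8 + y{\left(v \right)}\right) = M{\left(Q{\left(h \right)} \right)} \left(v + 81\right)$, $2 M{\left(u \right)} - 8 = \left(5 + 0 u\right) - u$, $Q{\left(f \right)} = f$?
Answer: $\frac{189783}{4} \approx 47446.0$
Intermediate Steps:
$M{\left(u \right)} = \frac{13}{2} - \frac{u}{2}$ ($M{\left(u \right)} = 4 + \frac{\left(5 + 0 u\right) - u}{2} = 4 + \frac{\left(5 + 0\right) - u}{2} = 4 + \frac{5 - u}{2} = 4 - \left(- \frac{5}{2} + \frac{u}{2}\right) = \frac{13}{2} - \frac{u}{2}$)
$y{\left(v \right)} = \frac{535}{4} + \frac{7 v}{4}$ ($y{\left(v \right)} = -8 + \frac{\left(\frac{13}{2} - 3\right) \left(v + 81\right)}{2} = -8 + \frac{\left(\frac{13}{2} - 3\right) \left(81 + v\right)}{2} = -8 + \frac{\frac{7}{2} \left(81 + v\right)}{2} = -8 + \frac{\frac{567}{2} + \frac{7 v}{2}}{2} = -8 + \left(\frac{567}{4} + \frac{7 v}{4}\right) = \frac{535}{4} + \frac{7 v}{4}$)
$y{\left(-20 \right)} + 47347 = \left(\frac{535}{4} + \frac{7}{4} \left(-20\right)\right) + 47347 = \left(\frac{535}{4} - 35\right) + 47347 = \frac{395}{4} + 47347 = \frac{189783}{4}$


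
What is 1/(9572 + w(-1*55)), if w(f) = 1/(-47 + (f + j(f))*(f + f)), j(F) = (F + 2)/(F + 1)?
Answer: 159166/1523536979 ≈ 0.00010447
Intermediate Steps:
j(F) = (2 + F)/(1 + F)
w(f) = 1/(-47 + 2*f*(f + (2 + f)/(1 + f))) (w(f) = 1/(-47 + (f + (2 + f)/(1 + f))*(f + f)) = 1/(-47 + (f + (2 + f)/(1 + f))*(2*f)) = 1/(-47 + 2*f*(f + (2 + f)/(1 + f))))
1/(9572 + w(-1*55)) = 1/(9572 + (1 - 1*55)/(-47 - (-43)*55 + 2*(-1*55)**3 + 4*(-1*55)**2)) = 1/(9572 + (1 - 55)/(-47 - 43*(-55) + 2*(-55)**3 + 4*(-55)**2)) = 1/(9572 - 54/(-47 + 2365 + 2*(-166375) + 4*3025)) = 1/(9572 - 54/(-47 + 2365 - 332750 + 12100)) = 1/(9572 - 54/(-318332)) = 1/(9572 - 1/318332*(-54)) = 1/(9572 + 27/159166) = 1/(1523536979/159166) = 159166/1523536979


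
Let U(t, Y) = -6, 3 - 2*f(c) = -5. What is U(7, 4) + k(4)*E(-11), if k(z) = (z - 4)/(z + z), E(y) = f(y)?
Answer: -6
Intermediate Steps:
f(c) = 4 (f(c) = 3/2 - 1/2*(-5) = 3/2 + 5/2 = 4)
E(y) = 4
k(z) = (-4 + z)/(2*z) (k(z) = (-4 + z)/((2*z)) = (-4 + z)*(1/(2*z)) = (-4 + z)/(2*z))
U(7, 4) + k(4)*E(-11) = -6 + ((1/2)*(-4 + 4)/4)*4 = -6 + ((1/2)*(1/4)*0)*4 = -6 + 0*4 = -6 + 0 = -6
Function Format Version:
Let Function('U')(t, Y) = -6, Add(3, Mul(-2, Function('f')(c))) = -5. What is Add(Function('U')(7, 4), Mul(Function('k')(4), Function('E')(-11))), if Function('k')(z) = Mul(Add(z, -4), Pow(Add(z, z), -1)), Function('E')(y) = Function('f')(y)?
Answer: -6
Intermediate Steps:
Function('f')(c) = 4 (Function('f')(c) = Add(Rational(3, 2), Mul(Rational(-1, 2), -5)) = Add(Rational(3, 2), Rational(5, 2)) = 4)
Function('E')(y) = 4
Function('k')(z) = Mul(Rational(1, 2), Pow(z, -1), Add(-4, z)) (Function('k')(z) = Mul(Add(-4, z), Pow(Mul(2, z), -1)) = Mul(Add(-4, z), Mul(Rational(1, 2), Pow(z, -1))) = Mul(Rational(1, 2), Pow(z, -1), Add(-4, z)))
Add(Function('U')(7, 4), Mul(Function('k')(4), Function('E')(-11))) = Add(-6, Mul(Mul(Rational(1, 2), Pow(4, -1), Add(-4, 4)), 4)) = Add(-6, Mul(Mul(Rational(1, 2), Rational(1, 4), 0), 4)) = Add(-6, Mul(0, 4)) = Add(-6, 0) = -6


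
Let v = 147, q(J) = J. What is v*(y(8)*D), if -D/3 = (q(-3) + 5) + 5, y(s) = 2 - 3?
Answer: 3087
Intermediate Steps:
y(s) = -1
D = -21 (D = -3*((-3 + 5) + 5) = -3*(2 + 5) = -3*7 = -21)
v*(y(8)*D) = 147*(-1*(-21)) = 147*21 = 3087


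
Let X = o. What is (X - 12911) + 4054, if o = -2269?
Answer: -11126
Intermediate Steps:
X = -2269
(X - 12911) + 4054 = (-2269 - 12911) + 4054 = -15180 + 4054 = -11126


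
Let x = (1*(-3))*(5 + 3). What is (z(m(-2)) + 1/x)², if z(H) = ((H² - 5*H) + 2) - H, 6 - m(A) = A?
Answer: 185761/576 ≈ 322.50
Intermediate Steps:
m(A) = 6 - A
z(H) = 2 + H² - 6*H (z(H) = (2 + H² - 5*H) - H = 2 + H² - 6*H)
x = -24 (x = -3*8 = -24)
(z(m(-2)) + 1/x)² = ((2 + (6 - 1*(-2))² - 6*(6 - 1*(-2))) + 1/(-24))² = ((2 + (6 + 2)² - 6*(6 + 2)) - 1/24)² = ((2 + 8² - 6*8) - 1/24)² = ((2 + 64 - 48) - 1/24)² = (18 - 1/24)² = (431/24)² = 185761/576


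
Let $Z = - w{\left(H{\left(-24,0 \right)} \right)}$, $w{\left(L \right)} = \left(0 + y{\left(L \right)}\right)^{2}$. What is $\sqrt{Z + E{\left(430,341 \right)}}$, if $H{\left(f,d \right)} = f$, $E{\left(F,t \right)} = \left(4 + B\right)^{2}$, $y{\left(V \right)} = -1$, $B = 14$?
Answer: $\sqrt{323} \approx 17.972$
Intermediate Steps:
$E{\left(F,t \right)} = 324$ ($E{\left(F,t \right)} = \left(4 + 14\right)^{2} = 18^{2} = 324$)
$w{\left(L \right)} = 1$ ($w{\left(L \right)} = \left(0 - 1\right)^{2} = \left(-1\right)^{2} = 1$)
$Z = -1$ ($Z = \left(-1\right) 1 = -1$)
$\sqrt{Z + E{\left(430,341 \right)}} = \sqrt{-1 + 324} = \sqrt{323}$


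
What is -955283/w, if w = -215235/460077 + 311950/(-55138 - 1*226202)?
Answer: 4121666043625998/6802507835 ≈ 6.0590e+5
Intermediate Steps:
w = -6802507835/4314602106 (w = -215235*1/460077 + 311950/(-55138 - 226202) = -71745/153359 + 311950/(-281340) = -71745/153359 + 311950*(-1/281340) = -71745/153359 - 31195/28134 = -6802507835/4314602106 ≈ -1.5766)
-955283/w = -955283/(-6802507835/4314602106) = -955283*(-4314602106/6802507835) = 4121666043625998/6802507835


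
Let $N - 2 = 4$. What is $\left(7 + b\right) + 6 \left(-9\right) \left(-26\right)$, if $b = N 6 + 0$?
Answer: $1447$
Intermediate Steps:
$N = 6$ ($N = 2 + 4 = 6$)
$b = 36$ ($b = 6 \cdot 6 + 0 = 36 + 0 = 36$)
$\left(7 + b\right) + 6 \left(-9\right) \left(-26\right) = \left(7 + 36\right) + 6 \left(-9\right) \left(-26\right) = 43 - -1404 = 43 + 1404 = 1447$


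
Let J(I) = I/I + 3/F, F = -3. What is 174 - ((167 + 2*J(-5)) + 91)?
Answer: -84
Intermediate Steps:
J(I) = 0 (J(I) = I/I + 3/(-3) = 1 + 3*(-1/3) = 1 - 1 = 0)
174 - ((167 + 2*J(-5)) + 91) = 174 - ((167 + 2*0) + 91) = 174 - ((167 + 0) + 91) = 174 - (167 + 91) = 174 - 1*258 = 174 - 258 = -84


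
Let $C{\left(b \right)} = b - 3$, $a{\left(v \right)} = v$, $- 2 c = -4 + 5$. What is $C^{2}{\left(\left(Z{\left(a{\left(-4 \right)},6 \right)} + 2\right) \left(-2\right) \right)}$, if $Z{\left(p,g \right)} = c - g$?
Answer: $36$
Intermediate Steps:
$c = - \frac{1}{2}$ ($c = - \frac{-4 + 5}{2} = \left(- \frac{1}{2}\right) 1 = - \frac{1}{2} \approx -0.5$)
$Z{\left(p,g \right)} = - \frac{1}{2} - g$
$C{\left(b \right)} = -3 + b$ ($C{\left(b \right)} = b - 3 = -3 + b$)
$C^{2}{\left(\left(Z{\left(a{\left(-4 \right)},6 \right)} + 2\right) \left(-2\right) \right)} = \left(-3 + \left(\left(- \frac{1}{2} - 6\right) + 2\right) \left(-2\right)\right)^{2} = \left(-3 + \left(- \frac{13}{2} + 2\right) \left(-2\right)\right)^{2} = \left(-3 - -9\right)^{2} = \left(-3 + 9\right)^{2} = 6^{2} = 36$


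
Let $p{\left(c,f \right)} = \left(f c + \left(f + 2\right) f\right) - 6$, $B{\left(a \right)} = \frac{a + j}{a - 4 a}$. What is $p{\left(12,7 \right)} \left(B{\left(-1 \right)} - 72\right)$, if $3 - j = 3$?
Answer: $-10199$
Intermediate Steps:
$j = 0$ ($j = 3 - 3 = 0$)
$B{\left(a \right)} = - \frac{1}{3}$ ($B{\left(a \right)} = \frac{a + 0}{a - 4 a} = \frac{a}{\left(-3\right) a} = a \left(- \frac{1}{3 a}\right) = - \frac{1}{3}$)
$p{\left(c,f \right)} = -6 + c f + f \left(2 + f\right)$ ($p{\left(c,f \right)} = \left(c f + \left(2 + f\right) f\right) - 6 = \left(c f + f \left(2 + f\right)\right) - 6 = -6 + c f + f \left(2 + f\right)$)
$p{\left(12,7 \right)} \left(B{\left(-1 \right)} - 72\right) = \left(-6 + 7^{2} + 2 \cdot 7 + 12 \cdot 7\right) \left(- \frac{1}{3} - 72\right) = \left(-6 + 49 + 14 + 84\right) \left(- \frac{217}{3}\right) = 141 \left(- \frac{217}{3}\right) = -10199$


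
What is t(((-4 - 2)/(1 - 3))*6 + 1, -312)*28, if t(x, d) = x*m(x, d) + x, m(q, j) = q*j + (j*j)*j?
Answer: -16160699660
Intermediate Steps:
m(q, j) = j³ + j*q (m(q, j) = j*q + j²*j = j*q + j³ = j³ + j*q)
t(x, d) = x + d*x*(x + d²) (t(x, d) = x*(d*(x + d²)) + x = d*x*(x + d²) + x = x + d*x*(x + d²))
t(((-4 - 2)/(1 - 3))*6 + 1, -312)*28 = ((((-4 - 2)/(1 - 3))*6 + 1)*(1 - 312*((((-4 - 2)/(1 - 3))*6 + 1) + (-312)²)))*28 = ((-6/(-2)*6 + 1)*(1 - 312*((-6/(-2)*6 + 1) + 97344)))*28 = ((-6*(-½)*6 + 1)*(1 - 312*((-6*(-½)*6 + 1) + 97344)))*28 = ((3*6 + 1)*(1 - 312*((3*6 + 1) + 97344)))*28 = ((18 + 1)*(1 - 312*((18 + 1) + 97344)))*28 = (19*(1 - 312*(19 + 97344)))*28 = (19*(1 - 312*97363))*28 = (19*(1 - 30377256))*28 = (19*(-30377255))*28 = -577167845*28 = -16160699660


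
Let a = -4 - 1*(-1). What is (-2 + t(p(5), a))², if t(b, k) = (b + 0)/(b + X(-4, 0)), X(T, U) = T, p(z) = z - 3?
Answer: 9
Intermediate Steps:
p(z) = -3 + z
a = -3 (a = -4 + 1 = -3)
t(b, k) = b/(-4 + b) (t(b, k) = (b + 0)/(b - 4) = b/(-4 + b))
(-2 + t(p(5), a))² = (-2 + (-3 + 5)/(-4 + (-3 + 5)))² = (-2 + 2/(-4 + 2))² = (-2 + 2/(-2))² = (-2 + 2*(-½))² = (-2 - 1)² = (-3)² = 9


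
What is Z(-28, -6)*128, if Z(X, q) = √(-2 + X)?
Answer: 128*I*√30 ≈ 701.08*I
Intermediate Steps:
Z(-28, -6)*128 = √(-2 - 28)*128 = √(-30)*128 = (I*√30)*128 = 128*I*√30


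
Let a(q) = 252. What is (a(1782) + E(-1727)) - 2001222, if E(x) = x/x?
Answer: -2000969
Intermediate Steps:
E(x) = 1
(a(1782) + E(-1727)) - 2001222 = (252 + 1) - 2001222 = 253 - 2001222 = -2000969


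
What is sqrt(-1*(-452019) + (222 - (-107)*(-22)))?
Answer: sqrt(449887) ≈ 670.74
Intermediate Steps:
sqrt(-1*(-452019) + (222 - (-107)*(-22))) = sqrt(452019 + (222 - 107*22)) = sqrt(452019 + (222 - 2354)) = sqrt(452019 - 2132) = sqrt(449887)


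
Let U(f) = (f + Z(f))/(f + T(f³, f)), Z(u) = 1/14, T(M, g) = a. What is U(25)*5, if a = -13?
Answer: 585/56 ≈ 10.446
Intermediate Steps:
T(M, g) = -13
Z(u) = 1/14
U(f) = (1/14 + f)/(-13 + f) (U(f) = (f + 1/14)/(f - 13) = (1/14 + f)/(-13 + f))
U(25)*5 = ((1/14 + 25)/(-13 + 25))*5 = ((351/14)/12)*5 = ((1/12)*(351/14))*5 = (117/56)*5 = 585/56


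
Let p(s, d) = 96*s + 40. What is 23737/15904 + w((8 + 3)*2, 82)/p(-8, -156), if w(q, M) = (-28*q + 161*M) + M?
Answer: -3289131/206752 ≈ -15.909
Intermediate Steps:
w(q, M) = -28*q + 162*M
p(s, d) = 40 + 96*s
23737/15904 + w((8 + 3)*2, 82)/p(-8, -156) = 23737/15904 + (-28*(8 + 3)*2 + 162*82)/(40 + 96*(-8)) = 23737*(1/15904) + (-308*2 + 13284)/(40 - 768) = 3391/2272 + (-28*22 + 13284)/(-728) = 3391/2272 + (-616 + 13284)*(-1/728) = 3391/2272 + 12668*(-1/728) = 3391/2272 - 3167/182 = -3289131/206752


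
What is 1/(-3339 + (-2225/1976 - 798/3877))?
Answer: -7660952/25590121901 ≈ -0.00029937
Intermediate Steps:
1/(-3339 + (-2225/1976 - 798/3877)) = 1/(-3339 - 10203173/7660952) = 1/(-25590121901/7660952) = -7660952/25590121901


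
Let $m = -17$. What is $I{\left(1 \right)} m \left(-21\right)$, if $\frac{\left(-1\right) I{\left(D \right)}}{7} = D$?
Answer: $-2499$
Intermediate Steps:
$I{\left(D \right)} = - 7 D$
$I{\left(1 \right)} m \left(-21\right) = \left(-7\right) 1 \left(-17\right) \left(-21\right) = \left(-7\right) \left(-17\right) \left(-21\right) = 119 \left(-21\right) = -2499$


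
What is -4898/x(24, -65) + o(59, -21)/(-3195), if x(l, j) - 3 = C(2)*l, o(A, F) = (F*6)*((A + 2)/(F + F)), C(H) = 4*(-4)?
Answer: 1731043/135255 ≈ 12.798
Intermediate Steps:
C(H) = -16
o(A, F) = 6 + 3*A (o(A, F) = (6*F)*((2 + A)/((2*F))) = (6*F)*((2 + A)*(1/(2*F))) = (6*F)*((2 + A)/(2*F)) = 6 + 3*A)
x(l, j) = 3 - 16*l
-4898/x(24, -65) + o(59, -21)/(-3195) = -4898/(3 - 16*24) + (6 + 3*59)/(-3195) = -4898/(3 - 384) + (6 + 177)*(-1/3195) = -4898/(-381) + 183*(-1/3195) = -4898*(-1/381) - 61/1065 = 4898/381 - 61/1065 = 1731043/135255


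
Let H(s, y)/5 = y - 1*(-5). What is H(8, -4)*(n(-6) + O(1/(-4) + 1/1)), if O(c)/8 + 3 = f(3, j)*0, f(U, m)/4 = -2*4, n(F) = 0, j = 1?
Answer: -120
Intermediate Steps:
H(s, y) = 25 + 5*y (H(s, y) = 5*(y - 1*(-5)) = 5*(y + 5) = 5*(5 + y) = 25 + 5*y)
f(U, m) = -32 (f(U, m) = 4*(-2*4) = 4*(-8) = -32)
O(c) = -24 (O(c) = -24 + 8*(-32*0) = -24 + 8*0 = -24 + 0 = -24)
H(8, -4)*(n(-6) + O(1/(-4) + 1/1)) = (25 + 5*(-4))*(0 - 24) = (25 - 20)*(-24) = 5*(-24) = -120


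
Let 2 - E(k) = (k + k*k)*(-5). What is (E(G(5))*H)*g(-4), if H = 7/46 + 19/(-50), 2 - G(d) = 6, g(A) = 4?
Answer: -32488/575 ≈ -56.501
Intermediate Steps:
G(d) = -4 (G(d) = 2 - 1*6 = 2 - 6 = -4)
E(k) = 2 + 5*k + 5*k**2 (E(k) = 2 - (k + k*k)*(-5) = 2 - (k + k**2)*(-5) = 2 - (-5*k - 5*k**2) = 2 + (5*k + 5*k**2) = 2 + 5*k + 5*k**2)
H = -131/575 (H = 7*(1/46) + 19*(-1/50) = 7/46 - 19/50 = -131/575 ≈ -0.22783)
(E(G(5))*H)*g(-4) = ((2 + 5*(-4) + 5*(-4)**2)*(-131/575))*4 = ((2 - 20 + 5*16)*(-131/575))*4 = ((2 - 20 + 80)*(-131/575))*4 = (62*(-131/575))*4 = -8122/575*4 = -32488/575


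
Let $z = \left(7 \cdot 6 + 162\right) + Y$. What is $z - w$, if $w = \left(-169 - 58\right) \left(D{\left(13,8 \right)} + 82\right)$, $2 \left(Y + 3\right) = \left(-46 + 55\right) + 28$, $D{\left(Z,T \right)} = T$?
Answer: $\frac{41299}{2} \approx 20650.0$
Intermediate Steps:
$Y = \frac{31}{2}$ ($Y = -3 + \frac{\left(-46 + 55\right) + 28}{2} = -3 + \frac{9 + 28}{2} = -3 + \frac{1}{2} \cdot 37 = -3 + \frac{37}{2} = \frac{31}{2} \approx 15.5$)
$z = \frac{439}{2}$ ($z = \left(7 \cdot 6 + 162\right) + \frac{31}{2} = \left(42 + 162\right) + \frac{31}{2} = 204 + \frac{31}{2} = \frac{439}{2} \approx 219.5$)
$w = -20430$ ($w = \left(-169 - 58\right) \left(8 + 82\right) = \left(-227\right) 90 = -20430$)
$z - w = \frac{439}{2} - -20430 = \frac{439}{2} + 20430 = \frac{41299}{2}$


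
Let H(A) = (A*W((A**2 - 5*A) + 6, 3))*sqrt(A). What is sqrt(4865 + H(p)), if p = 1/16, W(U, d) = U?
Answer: sqrt(79709617)/128 ≈ 69.750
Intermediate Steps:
p = 1/16 ≈ 0.062500
H(A) = A**(3/2)*(6 + A**2 - 5*A) (H(A) = (A*((A**2 - 5*A) + 6))*sqrt(A) = (A*(6 + A**2 - 5*A))*sqrt(A) = A**(3/2)*(6 + A**2 - 5*A))
sqrt(4865 + H(p)) = sqrt(4865 + (1/16)**(3/2)*(6 + (1/16)**2 - 5*1/16)) = sqrt(4865 + (6 + 1/256 - 5/16)/64) = sqrt(4865 + (1/64)*(1457/256)) = sqrt(4865 + 1457/16384) = sqrt(79709617/16384) = sqrt(79709617)/128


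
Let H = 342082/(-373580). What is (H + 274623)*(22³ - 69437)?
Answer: -3015679293534781/186790 ≈ -1.6145e+10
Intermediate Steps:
H = -171041/186790 (H = 342082*(-1/373580) = -171041/186790 ≈ -0.91569)
(H + 274623)*(22³ - 69437) = (-171041/186790 + 274623)*(22³ - 69437) = 51296659129*(10648 - 69437)/186790 = (51296659129/186790)*(-58789) = -3015679293534781/186790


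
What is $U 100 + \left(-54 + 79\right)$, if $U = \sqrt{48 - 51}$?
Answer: $25 + 100 i \sqrt{3} \approx 25.0 + 173.21 i$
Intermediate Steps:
$U = i \sqrt{3}$ ($U = \sqrt{-3} = i \sqrt{3} \approx 1.732 i$)
$U 100 + \left(-54 + 79\right) = i \sqrt{3} \cdot 100 + \left(-54 + 79\right) = 100 i \sqrt{3} + 25 = 25 + 100 i \sqrt{3}$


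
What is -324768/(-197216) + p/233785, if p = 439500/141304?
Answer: 16763622181443/10179659950466 ≈ 1.6468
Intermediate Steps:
p = 109875/35326 (p = 439500*(1/141304) = 109875/35326 ≈ 3.1103)
-324768/(-197216) + p/233785 = -324768/(-197216) + (109875/35326)/233785 = -324768*(-1/197216) + (109875/35326)*(1/233785) = 10149/6163 + 21975/1651737782 = 16763622181443/10179659950466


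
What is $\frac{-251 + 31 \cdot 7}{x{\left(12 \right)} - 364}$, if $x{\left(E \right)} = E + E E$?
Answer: $\frac{17}{104} \approx 0.16346$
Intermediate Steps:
$x{\left(E \right)} = E + E^{2}$
$\frac{-251 + 31 \cdot 7}{x{\left(12 \right)} - 364} = \frac{-251 + 31 \cdot 7}{12 \left(1 + 12\right) - 364} = \frac{-251 + 217}{12 \cdot 13 - 364} = - \frac{34}{156 - 364} = - \frac{34}{-208} = \left(-34\right) \left(- \frac{1}{208}\right) = \frac{17}{104}$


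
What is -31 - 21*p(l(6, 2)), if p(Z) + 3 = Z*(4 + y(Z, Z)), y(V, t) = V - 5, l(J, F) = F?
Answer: -10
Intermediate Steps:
y(V, t) = -5 + V
p(Z) = -3 + Z*(-1 + Z) (p(Z) = -3 + Z*(4 + (-5 + Z)) = -3 + Z*(-1 + Z))
-31 - 21*p(l(6, 2)) = -31 - 21*(-3 + 2² - 1*2) = -31 - 21*(-3 + 4 - 2) = -31 - 21*(-1) = -31 + 21 = -10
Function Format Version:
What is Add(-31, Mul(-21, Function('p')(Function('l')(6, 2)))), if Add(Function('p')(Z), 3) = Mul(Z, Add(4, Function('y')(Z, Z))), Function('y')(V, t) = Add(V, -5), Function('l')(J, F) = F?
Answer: -10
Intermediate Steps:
Function('y')(V, t) = Add(-5, V)
Function('p')(Z) = Add(-3, Mul(Z, Add(-1, Z))) (Function('p')(Z) = Add(-3, Mul(Z, Add(4, Add(-5, Z)))) = Add(-3, Mul(Z, Add(-1, Z))))
Add(-31, Mul(-21, Function('p')(Function('l')(6, 2)))) = Add(-31, Mul(-21, Add(-3, Pow(2, 2), Mul(-1, 2)))) = Add(-31, Mul(-21, Add(-3, 4, -2))) = Add(-31, Mul(-21, -1)) = Add(-31, 21) = -10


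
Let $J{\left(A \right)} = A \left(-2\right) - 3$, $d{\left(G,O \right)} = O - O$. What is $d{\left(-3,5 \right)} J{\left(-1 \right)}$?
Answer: $0$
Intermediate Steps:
$d{\left(G,O \right)} = 0$
$J{\left(A \right)} = -3 - 2 A$ ($J{\left(A \right)} = - 2 A - 3 = -3 - 2 A$)
$d{\left(-3,5 \right)} J{\left(-1 \right)} = 0 \left(-3 - -2\right) = 0 \left(-3 + 2\right) = 0 \left(-1\right) = 0$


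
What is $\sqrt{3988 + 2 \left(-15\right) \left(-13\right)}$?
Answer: $\sqrt{4378} \approx 66.167$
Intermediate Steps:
$\sqrt{3988 + 2 \left(-15\right) \left(-13\right)} = \sqrt{3988 - -390} = \sqrt{3988 + 390} = \sqrt{4378}$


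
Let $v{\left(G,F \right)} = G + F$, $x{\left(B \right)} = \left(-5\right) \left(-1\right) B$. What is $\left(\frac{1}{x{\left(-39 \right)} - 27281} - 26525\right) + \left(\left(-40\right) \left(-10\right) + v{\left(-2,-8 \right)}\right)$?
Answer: $- \frac{718085261}{27476} \approx -26135.0$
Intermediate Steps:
$x{\left(B \right)} = 5 B$
$v{\left(G,F \right)} = F + G$
$\left(\frac{1}{x{\left(-39 \right)} - 27281} - 26525\right) + \left(\left(-40\right) \left(-10\right) + v{\left(-2,-8 \right)}\right) = \left(\frac{1}{5 \left(-39\right) - 27281} - 26525\right) - -390 = \left(\frac{1}{-195 - 27281} - 26525\right) + \left(400 - 10\right) = \left(\frac{1}{-27476} - 26525\right) + 390 = \left(- \frac{1}{27476} - 26525\right) + 390 = - \frac{728800901}{27476} + 390 = - \frac{718085261}{27476}$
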